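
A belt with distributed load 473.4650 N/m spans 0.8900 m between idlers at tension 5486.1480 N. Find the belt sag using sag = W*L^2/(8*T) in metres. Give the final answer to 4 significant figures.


sag = 473.4650 * 0.8900^2 / (8 * 5486.1480)
sag = 0.008545 m


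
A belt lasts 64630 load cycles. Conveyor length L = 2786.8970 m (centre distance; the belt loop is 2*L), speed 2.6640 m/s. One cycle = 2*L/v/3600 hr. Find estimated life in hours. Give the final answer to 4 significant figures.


cycle_time = 2 * 2786.8970 / 2.6640 / 3600 = 0.581185 hr
life = 64630 * 0.581185 = 37560 hours


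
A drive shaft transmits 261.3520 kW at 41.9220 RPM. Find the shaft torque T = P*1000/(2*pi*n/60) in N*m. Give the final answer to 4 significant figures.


omega = 2*pi*41.9220/60 = 4.39006 rad/s
T = 261.3520*1000 / 4.39006
T = 59530 N*m


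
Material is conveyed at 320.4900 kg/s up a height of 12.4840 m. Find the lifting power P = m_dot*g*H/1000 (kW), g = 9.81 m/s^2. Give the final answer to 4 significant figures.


P = 320.4900 * 9.81 * 12.4840 / 1000
P = 39.25 kW


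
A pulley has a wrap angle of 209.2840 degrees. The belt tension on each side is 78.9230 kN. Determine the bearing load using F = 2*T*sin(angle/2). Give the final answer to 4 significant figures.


F = 2 * 78.9230 * sin(209.2840/2 deg)
F = 152.7 kN


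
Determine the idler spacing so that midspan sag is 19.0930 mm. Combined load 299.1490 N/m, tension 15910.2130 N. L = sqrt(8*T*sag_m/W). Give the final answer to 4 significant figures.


sag = 19.0930/1000 = 0.019093 m
L = sqrt(8 * 15910.2130 * 0.019093 / 299.1490)
L = 2.850 m


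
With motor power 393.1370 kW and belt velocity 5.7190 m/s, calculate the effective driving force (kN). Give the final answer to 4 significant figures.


Te = P / v = 393.1370 / 5.7190
Te = 68.74 kN


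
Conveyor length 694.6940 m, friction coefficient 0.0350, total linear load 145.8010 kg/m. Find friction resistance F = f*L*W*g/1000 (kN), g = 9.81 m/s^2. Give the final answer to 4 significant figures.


F = 0.0350 * 694.6940 * 145.8010 * 9.81 / 1000
F = 34.78 kN


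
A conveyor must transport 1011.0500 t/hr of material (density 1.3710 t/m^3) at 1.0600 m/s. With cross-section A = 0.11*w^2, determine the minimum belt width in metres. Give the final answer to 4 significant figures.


A_req = 1011.0500 / (1.0600 * 1.3710 * 3600) = 0.193253 m^2
w = sqrt(0.193253 / 0.11)
w = 1.325 m


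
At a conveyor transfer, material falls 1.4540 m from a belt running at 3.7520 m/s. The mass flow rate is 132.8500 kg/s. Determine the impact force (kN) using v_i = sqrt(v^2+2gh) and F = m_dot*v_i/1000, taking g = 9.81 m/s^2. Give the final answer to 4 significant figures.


v_i = sqrt(3.7520^2 + 2*9.81*1.4540) = 6.52725 m/s
F = 132.8500 * 6.52725 / 1000
F = 0.8671 kN


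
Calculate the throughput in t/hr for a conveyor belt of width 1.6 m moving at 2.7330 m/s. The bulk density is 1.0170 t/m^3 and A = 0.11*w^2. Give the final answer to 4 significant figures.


A = 0.11 * 1.6^2 = 0.2816 m^2
C = 0.2816 * 2.7330 * 1.0170 * 3600
C = 2818 t/hr


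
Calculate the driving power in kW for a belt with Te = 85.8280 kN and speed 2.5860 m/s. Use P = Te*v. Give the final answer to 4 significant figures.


P = Te * v = 85.8280 * 2.5860
P = 222.0 kW


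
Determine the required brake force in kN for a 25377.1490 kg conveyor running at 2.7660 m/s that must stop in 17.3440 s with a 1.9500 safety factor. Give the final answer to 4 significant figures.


F = 25377.1490 * 2.7660 / 17.3440 * 1.9500 / 1000
F = 7.892 kN


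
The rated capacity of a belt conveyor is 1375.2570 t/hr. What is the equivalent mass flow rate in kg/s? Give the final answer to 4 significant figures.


m_dot = 1375.2570 * 1000 / 3600
m_dot = 382.0 kg/s


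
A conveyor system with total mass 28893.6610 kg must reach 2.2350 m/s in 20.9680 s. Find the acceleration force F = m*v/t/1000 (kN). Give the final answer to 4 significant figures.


F = 28893.6610 * 2.2350 / 20.9680 / 1000
F = 3.080 kN


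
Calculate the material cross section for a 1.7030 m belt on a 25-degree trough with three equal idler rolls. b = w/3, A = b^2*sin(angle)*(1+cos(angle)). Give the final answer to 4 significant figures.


b = 1.7030/3 = 0.567667 m
A = 0.567667^2 * sin(25 deg) * (1 + cos(25 deg))
A = 0.2596 m^2


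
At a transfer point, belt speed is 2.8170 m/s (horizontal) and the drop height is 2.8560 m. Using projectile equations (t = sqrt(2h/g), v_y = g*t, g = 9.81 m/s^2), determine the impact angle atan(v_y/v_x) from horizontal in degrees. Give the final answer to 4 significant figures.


t = sqrt(2*2.8560/9.81) = 0.763062 s
v_y = 9.81 * 0.763062 = 7.48564 m/s
angle = atan(7.48564 / 2.8170) = 69.38 deg


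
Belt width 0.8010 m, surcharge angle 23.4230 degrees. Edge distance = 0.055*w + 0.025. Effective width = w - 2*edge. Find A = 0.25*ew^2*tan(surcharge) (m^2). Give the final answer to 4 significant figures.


edge = 0.055*0.8010 + 0.025 = 0.069055 m
ew = 0.8010 - 2*0.069055 = 0.66289 m
A = 0.25 * 0.66289^2 * tan(23.4230 deg)
A = 0.04759 m^2


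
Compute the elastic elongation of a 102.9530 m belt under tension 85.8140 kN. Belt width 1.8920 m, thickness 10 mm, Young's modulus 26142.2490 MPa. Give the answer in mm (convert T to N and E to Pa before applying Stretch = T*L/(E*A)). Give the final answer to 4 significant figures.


A = 1.8920 * 0.01 = 0.01892 m^2
Stretch = 85.8140*1000 * 102.9530 / (26142.2490e6 * 0.01892) * 1000
Stretch = 17.86 mm


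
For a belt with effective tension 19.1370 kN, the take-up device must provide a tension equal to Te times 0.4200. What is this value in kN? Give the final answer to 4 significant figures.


T_tu = 19.1370 * 0.4200
T_tu = 8.038 kN


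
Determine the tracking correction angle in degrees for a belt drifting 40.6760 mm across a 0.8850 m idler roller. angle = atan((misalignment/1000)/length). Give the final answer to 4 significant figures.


misalign_m = 40.6760 / 1000 = 0.040676 m
angle = atan(0.040676 / 0.8850)
angle = 2.632 deg


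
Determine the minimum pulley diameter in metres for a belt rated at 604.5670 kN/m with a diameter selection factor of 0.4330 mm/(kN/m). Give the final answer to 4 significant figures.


D = 604.5670 * 0.4330 / 1000
D = 0.2618 m


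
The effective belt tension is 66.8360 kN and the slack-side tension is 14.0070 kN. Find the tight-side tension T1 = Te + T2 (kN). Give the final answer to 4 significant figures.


T1 = Te + T2 = 66.8360 + 14.0070
T1 = 80.84 kN


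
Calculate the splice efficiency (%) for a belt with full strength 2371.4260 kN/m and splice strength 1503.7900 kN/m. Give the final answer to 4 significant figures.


Eff = 1503.7900 / 2371.4260 * 100
Eff = 63.41 %


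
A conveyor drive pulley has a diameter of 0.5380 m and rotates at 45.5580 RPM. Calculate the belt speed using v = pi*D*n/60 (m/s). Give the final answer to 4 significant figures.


v = pi * 0.5380 * 45.5580 / 60
v = 1.283 m/s


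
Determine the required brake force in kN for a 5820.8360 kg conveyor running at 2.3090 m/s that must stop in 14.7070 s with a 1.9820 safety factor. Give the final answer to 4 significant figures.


F = 5820.8360 * 2.3090 / 14.7070 * 1.9820 / 1000
F = 1.811 kN


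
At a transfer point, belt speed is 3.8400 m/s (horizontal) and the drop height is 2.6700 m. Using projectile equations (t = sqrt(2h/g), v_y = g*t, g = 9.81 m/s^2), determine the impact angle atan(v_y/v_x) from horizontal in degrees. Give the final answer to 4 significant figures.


t = sqrt(2*2.6700/9.81) = 0.737796 s
v_y = 9.81 * 0.737796 = 7.23778 m/s
angle = atan(7.23778 / 3.8400) = 62.05 deg


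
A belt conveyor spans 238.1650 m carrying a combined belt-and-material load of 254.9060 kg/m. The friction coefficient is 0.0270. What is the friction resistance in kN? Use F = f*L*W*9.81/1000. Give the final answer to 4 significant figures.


F = 0.0270 * 238.1650 * 254.9060 * 9.81 / 1000
F = 16.08 kN


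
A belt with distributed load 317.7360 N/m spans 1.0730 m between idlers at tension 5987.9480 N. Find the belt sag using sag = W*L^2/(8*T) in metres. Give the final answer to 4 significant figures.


sag = 317.7360 * 1.0730^2 / (8 * 5987.9480)
sag = 0.007637 m


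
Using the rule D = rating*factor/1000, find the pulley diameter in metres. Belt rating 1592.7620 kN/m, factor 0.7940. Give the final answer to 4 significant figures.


D = 1592.7620 * 0.7940 / 1000
D = 1.265 m


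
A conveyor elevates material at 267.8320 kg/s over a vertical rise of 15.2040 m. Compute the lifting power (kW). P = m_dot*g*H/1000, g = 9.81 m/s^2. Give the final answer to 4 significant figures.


P = 267.8320 * 9.81 * 15.2040 / 1000
P = 39.95 kW


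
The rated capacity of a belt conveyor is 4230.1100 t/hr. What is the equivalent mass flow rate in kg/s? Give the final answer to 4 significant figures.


m_dot = 4230.1100 * 1000 / 3600
m_dot = 1175 kg/s


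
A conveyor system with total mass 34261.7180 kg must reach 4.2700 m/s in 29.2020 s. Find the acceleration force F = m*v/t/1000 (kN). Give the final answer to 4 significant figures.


F = 34261.7180 * 4.2700 / 29.2020 / 1000
F = 5.010 kN


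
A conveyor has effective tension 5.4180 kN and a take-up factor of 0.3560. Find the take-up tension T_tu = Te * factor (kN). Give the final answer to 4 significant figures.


T_tu = 5.4180 * 0.3560
T_tu = 1.929 kN


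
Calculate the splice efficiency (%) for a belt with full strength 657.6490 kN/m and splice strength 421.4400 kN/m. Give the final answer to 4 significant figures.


Eff = 421.4400 / 657.6490 * 100
Eff = 64.08 %


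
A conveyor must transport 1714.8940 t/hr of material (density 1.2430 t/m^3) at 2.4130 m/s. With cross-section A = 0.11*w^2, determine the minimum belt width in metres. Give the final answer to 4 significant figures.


A_req = 1714.8940 / (2.4130 * 1.2430 * 3600) = 0.15882 m^2
w = sqrt(0.15882 / 0.11)
w = 1.202 m


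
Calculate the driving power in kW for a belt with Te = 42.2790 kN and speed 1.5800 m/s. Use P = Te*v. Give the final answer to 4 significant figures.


P = Te * v = 42.2790 * 1.5800
P = 66.80 kW


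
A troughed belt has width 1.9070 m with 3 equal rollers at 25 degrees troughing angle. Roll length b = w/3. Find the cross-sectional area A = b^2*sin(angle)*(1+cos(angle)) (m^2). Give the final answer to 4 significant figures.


b = 1.9070/3 = 0.635667 m
A = 0.635667^2 * sin(25 deg) * (1 + cos(25 deg))
A = 0.3255 m^2


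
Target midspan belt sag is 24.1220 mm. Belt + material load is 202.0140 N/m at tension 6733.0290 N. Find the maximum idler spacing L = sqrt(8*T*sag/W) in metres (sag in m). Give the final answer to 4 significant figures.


sag = 24.1220/1000 = 0.024122 m
L = sqrt(8 * 6733.0290 * 0.024122 / 202.0140)
L = 2.536 m


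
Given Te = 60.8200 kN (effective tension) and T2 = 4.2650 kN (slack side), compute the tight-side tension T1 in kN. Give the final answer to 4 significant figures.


T1 = Te + T2 = 60.8200 + 4.2650
T1 = 65.08 kN


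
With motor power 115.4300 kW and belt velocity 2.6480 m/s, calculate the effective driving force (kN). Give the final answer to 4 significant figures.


Te = P / v = 115.4300 / 2.6480
Te = 43.59 kN


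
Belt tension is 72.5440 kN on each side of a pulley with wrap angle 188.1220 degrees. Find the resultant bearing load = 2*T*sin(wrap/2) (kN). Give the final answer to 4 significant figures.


F = 2 * 72.5440 * sin(188.1220/2 deg)
F = 144.7 kN


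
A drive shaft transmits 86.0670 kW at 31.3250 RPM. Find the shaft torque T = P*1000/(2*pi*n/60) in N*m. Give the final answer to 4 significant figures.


omega = 2*pi*31.3250/60 = 3.28035 rad/s
T = 86.0670*1000 / 3.28035
T = 26240 N*m


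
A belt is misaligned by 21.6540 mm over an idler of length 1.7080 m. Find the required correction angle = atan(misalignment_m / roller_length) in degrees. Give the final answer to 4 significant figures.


misalign_m = 21.6540 / 1000 = 0.021654 m
angle = atan(0.021654 / 1.7080)
angle = 0.7264 deg


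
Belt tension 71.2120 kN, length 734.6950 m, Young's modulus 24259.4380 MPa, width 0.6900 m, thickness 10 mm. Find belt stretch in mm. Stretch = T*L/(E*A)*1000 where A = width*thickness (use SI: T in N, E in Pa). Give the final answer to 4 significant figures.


A = 0.6900 * 0.01 = 0.00690 m^2
Stretch = 71.2120*1000 * 734.6950 / (24259.4380e6 * 0.00690) * 1000
Stretch = 312.6 mm


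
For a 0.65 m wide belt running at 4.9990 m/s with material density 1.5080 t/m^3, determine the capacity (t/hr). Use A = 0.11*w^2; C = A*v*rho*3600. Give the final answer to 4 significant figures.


A = 0.11 * 0.65^2 = 0.046475 m^2
C = 0.046475 * 4.9990 * 1.5080 * 3600
C = 1261 t/hr


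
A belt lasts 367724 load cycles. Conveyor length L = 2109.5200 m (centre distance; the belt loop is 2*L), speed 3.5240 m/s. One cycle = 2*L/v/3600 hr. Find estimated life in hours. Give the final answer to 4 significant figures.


cycle_time = 2 * 2109.5200 / 3.5240 / 3600 = 0.332564 hr
life = 367724 * 0.332564 = 122300 hours


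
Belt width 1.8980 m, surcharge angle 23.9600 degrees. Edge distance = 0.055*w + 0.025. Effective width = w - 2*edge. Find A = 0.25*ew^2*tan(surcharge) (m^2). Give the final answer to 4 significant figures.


edge = 0.055*1.8980 + 0.025 = 0.12939 m
ew = 1.8980 - 2*0.12939 = 1.63922 m
A = 0.25 * 1.63922^2 * tan(23.9600 deg)
A = 0.2985 m^2


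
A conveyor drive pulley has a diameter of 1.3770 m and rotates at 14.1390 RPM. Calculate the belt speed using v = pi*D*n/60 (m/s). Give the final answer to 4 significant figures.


v = pi * 1.3770 * 14.1390 / 60
v = 1.019 m/s


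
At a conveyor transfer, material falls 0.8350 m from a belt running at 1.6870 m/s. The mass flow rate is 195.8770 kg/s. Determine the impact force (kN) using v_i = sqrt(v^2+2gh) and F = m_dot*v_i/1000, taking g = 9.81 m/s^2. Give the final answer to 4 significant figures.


v_i = sqrt(1.6870^2 + 2*9.81*0.8350) = 4.38505 m/s
F = 195.8770 * 4.38505 / 1000
F = 0.8589 kN


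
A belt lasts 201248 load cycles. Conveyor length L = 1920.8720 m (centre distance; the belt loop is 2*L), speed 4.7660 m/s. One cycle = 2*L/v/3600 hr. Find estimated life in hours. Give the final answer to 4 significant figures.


cycle_time = 2 * 1920.8720 / 4.7660 / 3600 = 0.223909 hr
life = 201248 * 0.223909 = 45060 hours


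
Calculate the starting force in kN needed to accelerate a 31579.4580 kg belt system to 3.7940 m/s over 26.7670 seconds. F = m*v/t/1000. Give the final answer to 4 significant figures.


F = 31579.4580 * 3.7940 / 26.7670 / 1000
F = 4.476 kN


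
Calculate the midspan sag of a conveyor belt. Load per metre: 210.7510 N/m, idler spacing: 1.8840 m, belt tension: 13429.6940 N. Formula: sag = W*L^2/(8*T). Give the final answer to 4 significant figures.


sag = 210.7510 * 1.8840^2 / (8 * 13429.6940)
sag = 0.006963 m


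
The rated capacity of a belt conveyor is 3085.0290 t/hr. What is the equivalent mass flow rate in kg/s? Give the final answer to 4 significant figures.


m_dot = 3085.0290 * 1000 / 3600
m_dot = 857.0 kg/s


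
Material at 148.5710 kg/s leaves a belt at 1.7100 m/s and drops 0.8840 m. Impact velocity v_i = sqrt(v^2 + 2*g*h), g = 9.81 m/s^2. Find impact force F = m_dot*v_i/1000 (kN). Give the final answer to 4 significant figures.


v_i = sqrt(1.7100^2 + 2*9.81*0.8840) = 4.50202 m/s
F = 148.5710 * 4.50202 / 1000
F = 0.6689 kN


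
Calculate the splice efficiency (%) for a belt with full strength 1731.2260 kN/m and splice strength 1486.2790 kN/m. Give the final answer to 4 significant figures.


Eff = 1486.2790 / 1731.2260 * 100
Eff = 85.85 %


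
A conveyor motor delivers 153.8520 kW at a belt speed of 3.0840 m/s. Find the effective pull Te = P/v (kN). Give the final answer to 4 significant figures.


Te = P / v = 153.8520 / 3.0840
Te = 49.89 kN


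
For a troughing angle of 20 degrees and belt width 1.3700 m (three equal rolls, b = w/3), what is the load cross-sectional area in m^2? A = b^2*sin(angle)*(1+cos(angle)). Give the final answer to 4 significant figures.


b = 1.3700/3 = 0.456667 m
A = 0.456667^2 * sin(20 deg) * (1 + cos(20 deg))
A = 0.1384 m^2


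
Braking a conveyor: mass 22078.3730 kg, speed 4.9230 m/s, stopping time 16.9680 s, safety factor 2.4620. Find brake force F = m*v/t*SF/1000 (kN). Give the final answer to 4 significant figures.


F = 22078.3730 * 4.9230 / 16.9680 * 2.4620 / 1000
F = 15.77 kN


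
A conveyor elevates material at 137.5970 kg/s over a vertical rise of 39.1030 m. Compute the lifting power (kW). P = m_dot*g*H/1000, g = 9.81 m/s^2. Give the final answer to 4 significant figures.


P = 137.5970 * 9.81 * 39.1030 / 1000
P = 52.78 kW


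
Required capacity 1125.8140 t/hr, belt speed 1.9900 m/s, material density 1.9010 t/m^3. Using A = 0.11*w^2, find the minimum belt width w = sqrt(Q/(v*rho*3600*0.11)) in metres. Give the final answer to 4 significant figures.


A_req = 1125.8140 / (1.9900 * 1.9010 * 3600) = 0.0826664 m^2
w = sqrt(0.0826664 / 0.11)
w = 0.8669 m


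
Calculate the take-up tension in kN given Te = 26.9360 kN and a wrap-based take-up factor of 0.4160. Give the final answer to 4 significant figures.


T_tu = 26.9360 * 0.4160
T_tu = 11.21 kN


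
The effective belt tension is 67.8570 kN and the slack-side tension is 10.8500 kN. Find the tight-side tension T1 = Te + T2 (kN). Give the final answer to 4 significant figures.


T1 = Te + T2 = 67.8570 + 10.8500
T1 = 78.71 kN


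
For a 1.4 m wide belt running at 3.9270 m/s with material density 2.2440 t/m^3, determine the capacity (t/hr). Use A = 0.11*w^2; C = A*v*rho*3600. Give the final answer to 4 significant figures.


A = 0.11 * 1.4^2 = 0.2156 m^2
C = 0.2156 * 3.9270 * 2.2440 * 3600
C = 6840 t/hr


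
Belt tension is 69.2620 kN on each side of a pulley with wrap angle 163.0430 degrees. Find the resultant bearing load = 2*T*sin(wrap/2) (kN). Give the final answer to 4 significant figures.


F = 2 * 69.2620 * sin(163.0430/2 deg)
F = 137.0 kN


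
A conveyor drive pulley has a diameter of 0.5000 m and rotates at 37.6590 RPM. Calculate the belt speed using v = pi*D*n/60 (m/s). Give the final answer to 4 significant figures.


v = pi * 0.5000 * 37.6590 / 60
v = 0.9859 m/s


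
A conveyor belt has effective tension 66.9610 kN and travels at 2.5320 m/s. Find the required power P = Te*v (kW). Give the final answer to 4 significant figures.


P = Te * v = 66.9610 * 2.5320
P = 169.5 kW


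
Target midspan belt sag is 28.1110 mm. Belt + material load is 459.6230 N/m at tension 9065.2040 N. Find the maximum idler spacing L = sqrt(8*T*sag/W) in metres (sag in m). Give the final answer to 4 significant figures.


sag = 28.1110/1000 = 0.028111 m
L = sqrt(8 * 9065.2040 * 0.028111 / 459.6230)
L = 2.106 m


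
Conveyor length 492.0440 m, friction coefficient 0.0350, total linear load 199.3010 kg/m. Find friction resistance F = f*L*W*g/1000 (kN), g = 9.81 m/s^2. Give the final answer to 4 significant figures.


F = 0.0350 * 492.0440 * 199.3010 * 9.81 / 1000
F = 33.67 kN


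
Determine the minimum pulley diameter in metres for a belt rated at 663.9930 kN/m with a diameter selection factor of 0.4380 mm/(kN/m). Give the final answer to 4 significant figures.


D = 663.9930 * 0.4380 / 1000
D = 0.2908 m


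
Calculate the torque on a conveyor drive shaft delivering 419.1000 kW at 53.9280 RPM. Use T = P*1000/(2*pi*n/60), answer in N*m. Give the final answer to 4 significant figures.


omega = 2*pi*53.9280/60 = 5.64733 rad/s
T = 419.1000*1000 / 5.64733
T = 74210 N*m


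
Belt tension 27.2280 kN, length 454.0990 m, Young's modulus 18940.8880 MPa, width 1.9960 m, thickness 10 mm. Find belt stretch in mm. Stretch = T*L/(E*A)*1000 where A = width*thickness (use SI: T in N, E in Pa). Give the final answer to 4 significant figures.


A = 1.9960 * 0.01 = 0.01996 m^2
Stretch = 27.2280*1000 * 454.0990 / (18940.8880e6 * 0.01996) * 1000
Stretch = 32.70 mm


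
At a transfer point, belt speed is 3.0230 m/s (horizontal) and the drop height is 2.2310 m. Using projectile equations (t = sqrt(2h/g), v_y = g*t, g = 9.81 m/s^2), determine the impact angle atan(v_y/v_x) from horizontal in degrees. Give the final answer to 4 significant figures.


t = sqrt(2*2.2310/9.81) = 0.67442 s
v_y = 9.81 * 0.67442 = 6.61606 m/s
angle = atan(6.61606 / 3.0230) = 65.44 deg


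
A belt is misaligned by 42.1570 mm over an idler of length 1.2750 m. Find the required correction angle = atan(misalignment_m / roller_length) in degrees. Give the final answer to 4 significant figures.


misalign_m = 42.1570 / 1000 = 0.042157 m
angle = atan(0.042157 / 1.2750)
angle = 1.894 deg


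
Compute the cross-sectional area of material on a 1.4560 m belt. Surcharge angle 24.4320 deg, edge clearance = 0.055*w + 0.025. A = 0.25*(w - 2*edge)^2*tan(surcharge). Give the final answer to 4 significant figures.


edge = 0.055*1.4560 + 0.025 = 0.10508 m
ew = 1.4560 - 2*0.10508 = 1.24584 m
A = 0.25 * 1.24584^2 * tan(24.4320 deg)
A = 0.1763 m^2


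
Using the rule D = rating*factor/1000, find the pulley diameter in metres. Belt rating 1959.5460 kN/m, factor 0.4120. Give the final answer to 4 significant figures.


D = 1959.5460 * 0.4120 / 1000
D = 0.8073 m


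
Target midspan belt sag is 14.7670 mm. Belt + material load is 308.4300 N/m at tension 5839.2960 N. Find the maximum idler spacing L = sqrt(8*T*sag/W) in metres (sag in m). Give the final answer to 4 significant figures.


sag = 14.7670/1000 = 0.014767 m
L = sqrt(8 * 5839.2960 * 0.014767 / 308.4300)
L = 1.496 m


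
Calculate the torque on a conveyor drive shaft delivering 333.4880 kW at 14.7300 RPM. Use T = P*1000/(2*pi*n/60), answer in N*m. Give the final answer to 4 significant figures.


omega = 2*pi*14.7300/60 = 1.54252 rad/s
T = 333.4880*1000 / 1.54252
T = 216200 N*m


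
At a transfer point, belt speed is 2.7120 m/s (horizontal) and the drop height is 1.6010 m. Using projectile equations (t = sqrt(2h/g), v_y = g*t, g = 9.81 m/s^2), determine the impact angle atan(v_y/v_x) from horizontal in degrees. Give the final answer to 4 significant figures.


t = sqrt(2*1.6010/9.81) = 0.571316 s
v_y = 9.81 * 0.571316 = 5.60461 m/s
angle = atan(5.60461 / 2.7120) = 64.18 deg


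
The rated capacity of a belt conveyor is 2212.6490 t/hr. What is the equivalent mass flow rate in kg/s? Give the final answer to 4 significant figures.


m_dot = 2212.6490 * 1000 / 3600
m_dot = 614.6 kg/s


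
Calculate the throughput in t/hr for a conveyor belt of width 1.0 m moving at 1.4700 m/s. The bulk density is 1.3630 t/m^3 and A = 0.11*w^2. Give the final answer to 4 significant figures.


A = 0.11 * 1.0^2 = 0.11 m^2
C = 0.11 * 1.4700 * 1.3630 * 3600
C = 793.4 t/hr


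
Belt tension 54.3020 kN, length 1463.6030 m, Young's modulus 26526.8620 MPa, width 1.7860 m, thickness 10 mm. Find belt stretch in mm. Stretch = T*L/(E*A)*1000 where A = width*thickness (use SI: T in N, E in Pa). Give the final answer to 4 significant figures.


A = 1.7860 * 0.01 = 0.01786 m^2
Stretch = 54.3020*1000 * 1463.6030 / (26526.8620e6 * 0.01786) * 1000
Stretch = 167.8 mm


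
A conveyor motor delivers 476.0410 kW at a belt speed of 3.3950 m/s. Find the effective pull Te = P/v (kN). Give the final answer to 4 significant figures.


Te = P / v = 476.0410 / 3.3950
Te = 140.2 kN


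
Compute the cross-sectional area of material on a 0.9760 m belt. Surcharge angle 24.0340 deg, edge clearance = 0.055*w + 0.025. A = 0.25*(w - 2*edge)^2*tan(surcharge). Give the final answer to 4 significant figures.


edge = 0.055*0.9760 + 0.025 = 0.07868 m
ew = 0.9760 - 2*0.07868 = 0.81864 m
A = 0.25 * 0.81864^2 * tan(24.0340 deg)
A = 0.07471 m^2


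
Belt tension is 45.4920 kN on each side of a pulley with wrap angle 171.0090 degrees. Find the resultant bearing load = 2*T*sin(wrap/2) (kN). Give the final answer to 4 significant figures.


F = 2 * 45.4920 * sin(171.0090/2 deg)
F = 90.70 kN


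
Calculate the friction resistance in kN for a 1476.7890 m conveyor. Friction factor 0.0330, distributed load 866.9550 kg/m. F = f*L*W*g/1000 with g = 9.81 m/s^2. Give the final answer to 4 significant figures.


F = 0.0330 * 1476.7890 * 866.9550 * 9.81 / 1000
F = 414.5 kN


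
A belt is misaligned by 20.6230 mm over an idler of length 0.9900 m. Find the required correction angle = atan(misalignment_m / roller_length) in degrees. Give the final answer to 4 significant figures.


misalign_m = 20.6230 / 1000 = 0.020623 m
angle = atan(0.020623 / 0.9900)
angle = 1.193 deg


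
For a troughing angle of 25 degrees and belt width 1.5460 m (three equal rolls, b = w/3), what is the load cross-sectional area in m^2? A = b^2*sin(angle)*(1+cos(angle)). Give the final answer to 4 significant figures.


b = 1.5460/3 = 0.515333 m
A = 0.515333^2 * sin(25 deg) * (1 + cos(25 deg))
A = 0.2140 m^2


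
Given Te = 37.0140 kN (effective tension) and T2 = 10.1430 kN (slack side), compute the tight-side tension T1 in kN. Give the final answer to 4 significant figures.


T1 = Te + T2 = 37.0140 + 10.1430
T1 = 47.16 kN


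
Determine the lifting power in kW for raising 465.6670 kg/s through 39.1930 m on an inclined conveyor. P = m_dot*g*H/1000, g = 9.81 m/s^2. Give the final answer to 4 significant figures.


P = 465.6670 * 9.81 * 39.1930 / 1000
P = 179.0 kW


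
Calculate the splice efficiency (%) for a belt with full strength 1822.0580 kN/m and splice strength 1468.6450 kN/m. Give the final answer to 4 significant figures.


Eff = 1468.6450 / 1822.0580 * 100
Eff = 80.60 %


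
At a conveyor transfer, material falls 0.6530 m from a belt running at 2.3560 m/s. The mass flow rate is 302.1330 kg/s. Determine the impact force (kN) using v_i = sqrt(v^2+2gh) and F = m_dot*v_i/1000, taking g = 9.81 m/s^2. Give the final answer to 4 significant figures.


v_i = sqrt(2.3560^2 + 2*9.81*0.6530) = 4.28516 m/s
F = 302.1330 * 4.28516 / 1000
F = 1.295 kN


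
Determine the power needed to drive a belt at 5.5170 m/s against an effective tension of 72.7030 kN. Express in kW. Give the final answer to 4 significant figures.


P = Te * v = 72.7030 * 5.5170
P = 401.1 kW


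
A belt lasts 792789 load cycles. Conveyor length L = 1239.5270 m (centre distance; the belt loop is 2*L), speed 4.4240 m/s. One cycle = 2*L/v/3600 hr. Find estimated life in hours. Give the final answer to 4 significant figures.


cycle_time = 2 * 1239.5270 / 4.4240 / 3600 = 0.155657 hr
life = 792789 * 0.155657 = 123400 hours


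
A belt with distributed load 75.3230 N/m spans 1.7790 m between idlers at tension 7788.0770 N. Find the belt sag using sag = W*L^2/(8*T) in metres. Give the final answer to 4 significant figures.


sag = 75.3230 * 1.7790^2 / (8 * 7788.0770)
sag = 0.003826 m


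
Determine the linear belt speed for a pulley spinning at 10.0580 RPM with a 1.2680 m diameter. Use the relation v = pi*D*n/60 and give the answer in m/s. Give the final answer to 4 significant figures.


v = pi * 1.2680 * 10.0580 / 60
v = 0.6678 m/s


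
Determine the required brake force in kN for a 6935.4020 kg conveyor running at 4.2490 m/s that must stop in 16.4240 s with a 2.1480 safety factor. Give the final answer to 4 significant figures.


F = 6935.4020 * 4.2490 / 16.4240 * 2.1480 / 1000
F = 3.854 kN


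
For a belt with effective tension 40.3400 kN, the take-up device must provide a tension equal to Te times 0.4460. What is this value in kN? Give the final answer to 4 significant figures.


T_tu = 40.3400 * 0.4460
T_tu = 17.99 kN


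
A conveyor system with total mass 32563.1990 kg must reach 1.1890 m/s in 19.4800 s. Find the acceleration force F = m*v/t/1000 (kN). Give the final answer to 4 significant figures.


F = 32563.1990 * 1.1890 / 19.4800 / 1000
F = 1.988 kN


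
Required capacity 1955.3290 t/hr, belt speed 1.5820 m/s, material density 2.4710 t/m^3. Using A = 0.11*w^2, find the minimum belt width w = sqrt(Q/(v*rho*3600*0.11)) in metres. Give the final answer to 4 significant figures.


A_req = 1955.3290 / (1.5820 * 2.4710 * 3600) = 0.138943 m^2
w = sqrt(0.138943 / 0.11)
w = 1.124 m


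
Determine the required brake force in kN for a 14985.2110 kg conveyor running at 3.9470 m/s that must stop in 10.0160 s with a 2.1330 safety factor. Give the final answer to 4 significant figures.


F = 14985.2110 * 3.9470 / 10.0160 * 2.1330 / 1000
F = 12.60 kN


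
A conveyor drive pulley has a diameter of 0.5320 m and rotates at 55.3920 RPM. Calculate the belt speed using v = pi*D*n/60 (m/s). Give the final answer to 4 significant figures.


v = pi * 0.5320 * 55.3920 / 60
v = 1.543 m/s


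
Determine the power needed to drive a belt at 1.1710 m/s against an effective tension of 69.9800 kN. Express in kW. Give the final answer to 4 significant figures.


P = Te * v = 69.9800 * 1.1710
P = 81.95 kW


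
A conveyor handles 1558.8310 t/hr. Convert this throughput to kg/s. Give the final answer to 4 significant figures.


m_dot = 1558.8310 * 1000 / 3600
m_dot = 433.0 kg/s


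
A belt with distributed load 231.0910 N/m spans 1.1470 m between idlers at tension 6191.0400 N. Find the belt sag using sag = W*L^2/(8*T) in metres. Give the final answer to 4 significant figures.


sag = 231.0910 * 1.1470^2 / (8 * 6191.0400)
sag = 0.006138 m


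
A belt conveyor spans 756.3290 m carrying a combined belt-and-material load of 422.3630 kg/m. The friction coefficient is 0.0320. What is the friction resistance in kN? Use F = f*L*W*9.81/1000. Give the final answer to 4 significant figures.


F = 0.0320 * 756.3290 * 422.3630 * 9.81 / 1000
F = 100.3 kN


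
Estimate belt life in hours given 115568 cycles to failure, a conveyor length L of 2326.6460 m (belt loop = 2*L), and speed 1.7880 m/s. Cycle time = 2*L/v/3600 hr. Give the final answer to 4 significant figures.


cycle_time = 2 * 2326.6460 / 1.7880 / 3600 = 0.72292 hr
life = 115568 * 0.72292 = 83550 hours


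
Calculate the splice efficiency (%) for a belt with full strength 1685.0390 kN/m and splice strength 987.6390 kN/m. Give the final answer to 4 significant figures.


Eff = 987.6390 / 1685.0390 * 100
Eff = 58.61 %


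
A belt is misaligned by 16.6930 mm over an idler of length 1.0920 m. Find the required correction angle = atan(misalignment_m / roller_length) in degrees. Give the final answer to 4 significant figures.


misalign_m = 16.6930 / 1000 = 0.016693 m
angle = atan(0.016693 / 1.0920)
angle = 0.8758 deg


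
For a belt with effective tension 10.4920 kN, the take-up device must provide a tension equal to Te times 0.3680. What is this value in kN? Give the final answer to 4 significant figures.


T_tu = 10.4920 * 0.3680
T_tu = 3.861 kN


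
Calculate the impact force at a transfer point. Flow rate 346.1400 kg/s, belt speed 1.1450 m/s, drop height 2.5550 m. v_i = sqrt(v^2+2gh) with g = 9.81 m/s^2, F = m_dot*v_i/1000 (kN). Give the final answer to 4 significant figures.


v_i = sqrt(1.1450^2 + 2*9.81*2.5550) = 7.17218 m/s
F = 346.1400 * 7.17218 / 1000
F = 2.483 kN


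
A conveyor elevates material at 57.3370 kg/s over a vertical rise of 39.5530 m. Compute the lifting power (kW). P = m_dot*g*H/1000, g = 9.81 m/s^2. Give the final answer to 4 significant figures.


P = 57.3370 * 9.81 * 39.5530 / 1000
P = 22.25 kW


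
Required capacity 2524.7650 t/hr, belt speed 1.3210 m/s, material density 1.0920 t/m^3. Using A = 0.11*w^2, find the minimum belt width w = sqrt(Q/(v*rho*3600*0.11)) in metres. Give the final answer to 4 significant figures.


A_req = 2524.7650 / (1.3210 * 1.0920 * 3600) = 0.486175 m^2
w = sqrt(0.486175 / 0.11)
w = 2.102 m


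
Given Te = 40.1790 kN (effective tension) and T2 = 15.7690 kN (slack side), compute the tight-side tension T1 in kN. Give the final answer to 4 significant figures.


T1 = Te + T2 = 40.1790 + 15.7690
T1 = 55.95 kN


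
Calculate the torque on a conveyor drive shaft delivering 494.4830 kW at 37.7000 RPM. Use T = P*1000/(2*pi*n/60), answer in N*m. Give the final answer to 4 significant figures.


omega = 2*pi*37.7000/60 = 3.94793 rad/s
T = 494.4830*1000 / 3.94793
T = 125300 N*m


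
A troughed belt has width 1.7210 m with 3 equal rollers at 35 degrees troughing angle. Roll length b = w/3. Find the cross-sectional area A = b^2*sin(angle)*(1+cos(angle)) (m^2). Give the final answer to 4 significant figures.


b = 1.7210/3 = 0.573667 m
A = 0.573667^2 * sin(35 deg) * (1 + cos(35 deg))
A = 0.3434 m^2


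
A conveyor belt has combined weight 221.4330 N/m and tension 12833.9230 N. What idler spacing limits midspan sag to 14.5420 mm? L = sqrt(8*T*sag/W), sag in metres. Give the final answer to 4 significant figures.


sag = 14.5420/1000 = 0.014542 m
L = sqrt(8 * 12833.9230 * 0.014542 / 221.4330)
L = 2.597 m


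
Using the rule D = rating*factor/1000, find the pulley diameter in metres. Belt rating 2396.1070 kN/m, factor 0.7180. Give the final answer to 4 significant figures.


D = 2396.1070 * 0.7180 / 1000
D = 1.720 m


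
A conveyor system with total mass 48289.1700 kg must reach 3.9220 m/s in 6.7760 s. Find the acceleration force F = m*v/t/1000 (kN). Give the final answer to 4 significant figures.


F = 48289.1700 * 3.9220 / 6.7760 / 1000
F = 27.95 kN


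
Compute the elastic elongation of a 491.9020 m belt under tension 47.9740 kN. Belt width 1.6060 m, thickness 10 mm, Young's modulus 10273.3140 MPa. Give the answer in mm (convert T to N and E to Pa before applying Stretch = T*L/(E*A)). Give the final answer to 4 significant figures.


A = 1.6060 * 0.01 = 0.01606 m^2
Stretch = 47.9740*1000 * 491.9020 / (10273.3140e6 * 0.01606) * 1000
Stretch = 143.0 mm


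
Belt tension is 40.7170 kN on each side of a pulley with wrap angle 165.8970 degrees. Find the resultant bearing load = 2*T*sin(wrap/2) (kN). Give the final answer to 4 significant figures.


F = 2 * 40.7170 * sin(165.8970/2 deg)
F = 80.82 kN


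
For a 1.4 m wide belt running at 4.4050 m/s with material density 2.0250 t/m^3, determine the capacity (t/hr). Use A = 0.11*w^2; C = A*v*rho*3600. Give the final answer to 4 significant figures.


A = 0.11 * 1.4^2 = 0.2156 m^2
C = 0.2156 * 4.4050 * 2.0250 * 3600
C = 6923 t/hr


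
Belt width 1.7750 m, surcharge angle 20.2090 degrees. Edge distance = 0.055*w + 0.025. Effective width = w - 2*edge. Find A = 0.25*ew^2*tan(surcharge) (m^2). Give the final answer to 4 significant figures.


edge = 0.055*1.7750 + 0.025 = 0.122625 m
ew = 1.7750 - 2*0.122625 = 1.52975 m
A = 0.25 * 1.52975^2 * tan(20.2090 deg)
A = 0.2154 m^2


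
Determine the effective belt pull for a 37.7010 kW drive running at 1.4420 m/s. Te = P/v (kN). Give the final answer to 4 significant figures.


Te = P / v = 37.7010 / 1.4420
Te = 26.14 kN


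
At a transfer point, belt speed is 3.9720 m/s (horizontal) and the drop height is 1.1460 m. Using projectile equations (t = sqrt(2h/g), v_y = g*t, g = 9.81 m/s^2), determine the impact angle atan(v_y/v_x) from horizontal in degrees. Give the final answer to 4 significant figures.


t = sqrt(2*1.1460/9.81) = 0.483362 s
v_y = 9.81 * 0.483362 = 4.74178 m/s
angle = atan(4.74178 / 3.9720) = 50.05 deg


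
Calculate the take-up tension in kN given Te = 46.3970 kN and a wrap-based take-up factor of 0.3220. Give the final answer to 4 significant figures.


T_tu = 46.3970 * 0.3220
T_tu = 14.94 kN


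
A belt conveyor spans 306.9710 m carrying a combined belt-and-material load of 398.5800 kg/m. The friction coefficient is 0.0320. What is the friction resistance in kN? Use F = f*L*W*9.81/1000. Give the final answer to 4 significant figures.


F = 0.0320 * 306.9710 * 398.5800 * 9.81 / 1000
F = 38.41 kN


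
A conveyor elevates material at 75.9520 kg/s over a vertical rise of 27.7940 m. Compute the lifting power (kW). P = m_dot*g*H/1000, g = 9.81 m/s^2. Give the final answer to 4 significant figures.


P = 75.9520 * 9.81 * 27.7940 / 1000
P = 20.71 kW


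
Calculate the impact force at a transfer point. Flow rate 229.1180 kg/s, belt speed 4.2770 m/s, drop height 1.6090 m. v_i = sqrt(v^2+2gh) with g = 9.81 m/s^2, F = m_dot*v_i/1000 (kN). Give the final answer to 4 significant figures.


v_i = sqrt(4.2770^2 + 2*9.81*1.6090) = 7.06125 m/s
F = 229.1180 * 7.06125 / 1000
F = 1.618 kN


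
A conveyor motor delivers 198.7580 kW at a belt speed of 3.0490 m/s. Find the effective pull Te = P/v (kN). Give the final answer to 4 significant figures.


Te = P / v = 198.7580 / 3.0490
Te = 65.19 kN


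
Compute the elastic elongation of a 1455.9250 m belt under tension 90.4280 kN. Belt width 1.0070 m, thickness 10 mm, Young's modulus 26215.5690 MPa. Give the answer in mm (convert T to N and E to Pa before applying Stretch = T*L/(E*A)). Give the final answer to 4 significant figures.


A = 1.0070 * 0.01 = 0.01007 m^2
Stretch = 90.4280*1000 * 1455.9250 / (26215.5690e6 * 0.01007) * 1000
Stretch = 498.7 mm


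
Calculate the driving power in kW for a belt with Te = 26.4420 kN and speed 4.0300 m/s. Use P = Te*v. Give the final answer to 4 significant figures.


P = Te * v = 26.4420 * 4.0300
P = 106.6 kW


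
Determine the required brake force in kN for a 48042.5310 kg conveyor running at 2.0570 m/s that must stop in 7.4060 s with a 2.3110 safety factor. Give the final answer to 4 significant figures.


F = 48042.5310 * 2.0570 / 7.4060 * 2.3110 / 1000
F = 30.84 kN


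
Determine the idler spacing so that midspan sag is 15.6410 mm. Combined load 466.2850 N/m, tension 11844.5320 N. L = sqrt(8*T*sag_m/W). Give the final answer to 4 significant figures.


sag = 15.6410/1000 = 0.015641 m
L = sqrt(8 * 11844.5320 * 0.015641 / 466.2850)
L = 1.783 m


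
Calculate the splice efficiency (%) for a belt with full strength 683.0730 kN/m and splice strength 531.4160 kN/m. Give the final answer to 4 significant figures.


Eff = 531.4160 / 683.0730 * 100
Eff = 77.80 %


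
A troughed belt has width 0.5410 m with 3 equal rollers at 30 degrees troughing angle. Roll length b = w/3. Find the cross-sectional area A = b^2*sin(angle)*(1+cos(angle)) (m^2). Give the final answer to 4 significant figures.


b = 0.5410/3 = 0.180333 m
A = 0.180333^2 * sin(30 deg) * (1 + cos(30 deg))
A = 0.03034 m^2


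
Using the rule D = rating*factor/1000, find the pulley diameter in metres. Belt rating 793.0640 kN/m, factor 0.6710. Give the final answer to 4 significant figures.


D = 793.0640 * 0.6710 / 1000
D = 0.5321 m


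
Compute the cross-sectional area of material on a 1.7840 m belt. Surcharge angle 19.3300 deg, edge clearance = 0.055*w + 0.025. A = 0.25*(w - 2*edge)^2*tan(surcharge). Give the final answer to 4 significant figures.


edge = 0.055*1.7840 + 0.025 = 0.12312 m
ew = 1.7840 - 2*0.12312 = 1.53776 m
A = 0.25 * 1.53776^2 * tan(19.3300 deg)
A = 0.2074 m^2


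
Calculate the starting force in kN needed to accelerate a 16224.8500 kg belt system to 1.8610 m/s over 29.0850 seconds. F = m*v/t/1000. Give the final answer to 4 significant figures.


F = 16224.8500 * 1.8610 / 29.0850 / 1000
F = 1.038 kN


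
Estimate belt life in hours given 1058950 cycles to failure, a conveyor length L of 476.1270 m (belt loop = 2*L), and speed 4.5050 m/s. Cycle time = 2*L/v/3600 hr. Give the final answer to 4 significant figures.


cycle_time = 2 * 476.1270 / 4.5050 / 3600 = 0.0587159 hr
life = 1058950 * 0.0587159 = 62180 hours


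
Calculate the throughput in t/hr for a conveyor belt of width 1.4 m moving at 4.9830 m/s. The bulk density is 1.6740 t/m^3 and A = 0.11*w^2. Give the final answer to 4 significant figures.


A = 0.11 * 1.4^2 = 0.2156 m^2
C = 0.2156 * 4.9830 * 1.6740 * 3600
C = 6474 t/hr


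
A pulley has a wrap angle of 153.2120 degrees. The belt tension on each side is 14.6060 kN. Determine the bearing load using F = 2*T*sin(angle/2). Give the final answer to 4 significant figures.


F = 2 * 14.6060 * sin(153.2120/2 deg)
F = 28.42 kN
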